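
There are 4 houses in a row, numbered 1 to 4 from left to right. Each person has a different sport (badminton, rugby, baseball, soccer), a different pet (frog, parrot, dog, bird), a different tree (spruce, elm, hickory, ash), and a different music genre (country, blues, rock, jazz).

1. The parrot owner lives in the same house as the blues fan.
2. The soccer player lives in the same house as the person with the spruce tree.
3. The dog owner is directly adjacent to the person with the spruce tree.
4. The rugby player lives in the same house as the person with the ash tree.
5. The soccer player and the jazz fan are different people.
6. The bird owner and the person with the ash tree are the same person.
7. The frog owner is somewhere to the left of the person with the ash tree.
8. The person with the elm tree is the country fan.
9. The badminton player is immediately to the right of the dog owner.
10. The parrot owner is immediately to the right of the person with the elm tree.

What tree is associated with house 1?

spruce

The badminton player is narrowed to house 2 or 3 or 4; consider each.
Placing it in house 2 and house 4 leads to a contradiction, so it's in house 3.
Clue 9 places the dog owner in house 2.
That leaves frog as the pet for house 1.
Clue 3 places the person with the spruce tree in house 1.
The bird owner is in house 4 (clue 6).
Clue 6: the person with the ash tree is in house 4.
So house 3 gets parrot for pet.
From clue 1, the blues fan must be in house 3.
By clue 2, the soccer player is in house 1.
Clue 4 places the rugby player in house 4.
Clue 10 places the person with the elm tree in house 2.
The only sport still possible for house 2 is baseball.
House 3's tree must be hickory (nothing else left).
House 1 music genre: only rock fits.
That leaves jazz as the music genre for house 4.
House 2 music genre: only country fits.
So: house 1 = soccer/frog/spruce/rock, house 2 = baseball/dog/elm/country, house 3 = badminton/parrot/hickory/blues, house 4 = rugby/bird/ash/jazz.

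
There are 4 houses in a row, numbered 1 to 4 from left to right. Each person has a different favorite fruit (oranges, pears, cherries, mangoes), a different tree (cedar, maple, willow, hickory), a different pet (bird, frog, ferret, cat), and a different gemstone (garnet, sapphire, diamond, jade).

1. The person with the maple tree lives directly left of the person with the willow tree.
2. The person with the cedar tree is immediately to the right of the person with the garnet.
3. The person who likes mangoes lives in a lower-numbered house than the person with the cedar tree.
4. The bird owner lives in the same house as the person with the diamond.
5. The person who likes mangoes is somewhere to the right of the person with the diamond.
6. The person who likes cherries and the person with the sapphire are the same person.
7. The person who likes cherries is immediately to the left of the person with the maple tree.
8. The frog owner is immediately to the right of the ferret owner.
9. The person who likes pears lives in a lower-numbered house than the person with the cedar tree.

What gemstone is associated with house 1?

sapphire

House 4's favorite fruit must be oranges (nothing else left).
House 1 tree: only hickory fits.
So house 2 gets maple for tree.
That leaves jade as the gemstone for house 4.
By clue 1, the person with the willow tree is in house 3.
By clue 7, the person who likes cherries is in house 1.
House 4's tree must be cedar (nothing else left).
House 3 gemstone: only garnet fits.
The person with the sapphire is in house 1 (clue 6).
So house 2 gets diamond for gemstone.
The bird owner is in house 2 (clue 4).
Clue 5: the person who likes mangoes is in house 3.
The only favorite fruit still possible for house 2 is pears.
The frog owner is in house 4 (clue 8).
Clue 8 places the ferret owner in house 3.
House 1's pet must be cat (nothing else left).
So: house 1 = cherries/hickory/cat/sapphire, house 2 = pears/maple/bird/diamond, house 3 = mangoes/willow/ferret/garnet, house 4 = oranges/cedar/frog/jade.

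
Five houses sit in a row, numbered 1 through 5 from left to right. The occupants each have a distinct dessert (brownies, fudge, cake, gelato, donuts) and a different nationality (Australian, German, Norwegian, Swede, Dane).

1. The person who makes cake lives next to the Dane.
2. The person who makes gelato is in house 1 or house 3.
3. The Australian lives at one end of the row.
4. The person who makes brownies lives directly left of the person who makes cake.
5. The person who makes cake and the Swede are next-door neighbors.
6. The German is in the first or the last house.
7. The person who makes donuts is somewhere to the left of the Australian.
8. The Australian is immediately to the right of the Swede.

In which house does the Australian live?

5

By clue 7, the Australian is in house 5.
From clue 8, the Swede must be in house 4.
That leaves German as the nationality for house 1.
By clue 5, the person who makes cake is in house 3.
The only dessert still possible for house 1 is gelato.
The only dessert still possible for house 5 is fudge.
By clue 1, the Dane is in house 2.
House 2 dessert: only brownies fits.
That leaves donuts as the dessert for house 4.
House 3 nationality: only Norwegian fits.
So: house 1 = gelato/German, house 2 = brownies/Dane, house 3 = cake/Norwegian, house 4 = donuts/Swede, house 5 = fudge/Australian.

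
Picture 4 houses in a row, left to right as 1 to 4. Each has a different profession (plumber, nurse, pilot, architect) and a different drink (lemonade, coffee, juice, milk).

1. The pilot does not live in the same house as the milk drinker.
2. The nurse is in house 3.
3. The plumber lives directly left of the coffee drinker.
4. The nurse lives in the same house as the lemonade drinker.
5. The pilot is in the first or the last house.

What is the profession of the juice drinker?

Clue 2: the nurse is in house 3.
The lemonade drinker is in house 3 (clue 4).
Clue 3 places the plumber in house 1.
Clue 3: the coffee drinker is in house 2.
House 2 profession: only architect fits.
The only profession still possible for house 4 is pilot.
Clue 1: the milk drinker is in house 1.
House 4's drink must be juice (nothing else left).
So: house 1 = plumber/milk, house 2 = architect/coffee, house 3 = nurse/lemonade, house 4 = pilot/juice.

pilot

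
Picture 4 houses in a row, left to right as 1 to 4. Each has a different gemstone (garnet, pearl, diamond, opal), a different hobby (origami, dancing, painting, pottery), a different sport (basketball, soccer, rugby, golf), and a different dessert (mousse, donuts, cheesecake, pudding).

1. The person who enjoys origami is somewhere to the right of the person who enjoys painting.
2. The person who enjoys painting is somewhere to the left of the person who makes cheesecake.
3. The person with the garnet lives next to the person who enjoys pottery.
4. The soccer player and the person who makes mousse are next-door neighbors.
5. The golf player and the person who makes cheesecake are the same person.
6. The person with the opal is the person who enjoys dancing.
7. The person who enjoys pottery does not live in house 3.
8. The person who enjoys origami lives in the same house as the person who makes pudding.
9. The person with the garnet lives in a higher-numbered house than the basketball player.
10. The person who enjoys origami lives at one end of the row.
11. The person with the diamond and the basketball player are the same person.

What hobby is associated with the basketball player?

By clue 10, the person who enjoys origami is in house 4.
Clue 8 places the person who makes pudding in house 4.
House 4 gemstone: only pearl fits.
The only hobby still possible for house 3 is dancing.
Clue 6: the person with the opal is in house 3.
House 1's gemstone must be diamond (nothing else left).
The only gemstone still possible for house 2 is garnet.
Clue 3: the person who enjoys pottery is in house 1.
Clue 9 places the basketball player in house 1.
House 2 hobby: only painting fits.
From clue 2, the person who makes cheesecake must be in house 3.
By clue 5, the golf player is in house 3.
From clue 4, the soccer player must be in house 2.
Clue 4 places the person who makes mousse in house 1.
The only sport still possible for house 4 is rugby.
House 2's dessert must be donuts (nothing else left).
So: house 1 = diamond/pottery/basketball/mousse, house 2 = garnet/painting/soccer/donuts, house 3 = opal/dancing/golf/cheesecake, house 4 = pearl/origami/rugby/pudding.

pottery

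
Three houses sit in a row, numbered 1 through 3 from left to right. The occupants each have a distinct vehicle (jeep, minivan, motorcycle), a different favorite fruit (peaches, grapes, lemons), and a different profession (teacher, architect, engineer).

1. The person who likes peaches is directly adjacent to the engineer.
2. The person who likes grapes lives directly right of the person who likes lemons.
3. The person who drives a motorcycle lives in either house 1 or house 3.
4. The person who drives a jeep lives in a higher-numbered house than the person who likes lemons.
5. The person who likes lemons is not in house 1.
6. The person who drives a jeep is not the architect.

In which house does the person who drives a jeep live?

3

Clue 5 places the person who likes lemons in house 2.
House 1 favorite fruit: only peaches fits.
The only favorite fruit still possible for house 3 is grapes.
Clue 1: the engineer is in house 2.
Clue 4: the person who drives a jeep is in house 3.
House 1's vehicle must be motorcycle (nothing else left).
House 2 vehicle: only minivan fits.
House 3 profession: only teacher fits.
So house 1 gets architect for profession.
So: house 1 = motorcycle/peaches/architect, house 2 = minivan/lemons/engineer, house 3 = jeep/grapes/teacher.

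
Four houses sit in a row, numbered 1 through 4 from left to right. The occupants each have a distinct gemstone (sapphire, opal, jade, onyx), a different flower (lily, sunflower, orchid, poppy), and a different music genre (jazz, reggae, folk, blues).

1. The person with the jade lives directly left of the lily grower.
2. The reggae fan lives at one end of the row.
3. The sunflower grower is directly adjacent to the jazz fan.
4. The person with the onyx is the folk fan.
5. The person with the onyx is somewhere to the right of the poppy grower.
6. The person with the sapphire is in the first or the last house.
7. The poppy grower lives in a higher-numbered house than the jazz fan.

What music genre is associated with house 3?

The person with the onyx is narrowed to house 3 or 4; consider each.
Placing it in house 3 leads to a contradiction, so it's in house 4.
Clue 4: the folk fan is in house 4.
That leaves blues as the music genre for house 3.
That leaves sapphire as the gemstone for house 1.
That leaves reggae as the music genre for house 1.
House 2's music genre must be jazz (nothing else left).
Clue 7 places the poppy grower in house 3.
So house 2 gets orchid for flower.
The only flower still possible for house 4 is lily.
Clue 1: the person with the jade is in house 3.
That leaves opal as the gemstone for house 2.
So house 1 gets sunflower for flower.
So: house 1 = sapphire/sunflower/reggae, house 2 = opal/orchid/jazz, house 3 = jade/poppy/blues, house 4 = onyx/lily/folk.

blues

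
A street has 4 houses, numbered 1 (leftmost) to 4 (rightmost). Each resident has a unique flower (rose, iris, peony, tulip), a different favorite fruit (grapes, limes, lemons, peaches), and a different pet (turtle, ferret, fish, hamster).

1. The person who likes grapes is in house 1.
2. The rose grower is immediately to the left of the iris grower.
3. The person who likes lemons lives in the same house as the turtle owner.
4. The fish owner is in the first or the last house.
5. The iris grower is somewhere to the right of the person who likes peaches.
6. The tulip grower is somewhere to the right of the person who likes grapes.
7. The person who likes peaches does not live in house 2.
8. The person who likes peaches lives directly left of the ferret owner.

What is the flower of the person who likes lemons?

By clue 1, the person who likes grapes is in house 1.
House 3 favorite fruit: only peaches fits.
From clue 5, the iris grower must be in house 4.
The ferret owner is in house 4 (clue 8).
That leaves fish as the pet for house 1.
House 3 pet: only hamster fits.
From clue 2, the rose grower must be in house 3.
The person who likes lemons is in house 2 (clue 3).
The only flower still possible for house 1 is peony.
House 2 flower: only tulip fits.
The only favorite fruit still possible for house 4 is limes.
The only pet still possible for house 2 is turtle.
So: house 1 = peony/grapes/fish, house 2 = tulip/lemons/turtle, house 3 = rose/peaches/hamster, house 4 = iris/limes/ferret.

tulip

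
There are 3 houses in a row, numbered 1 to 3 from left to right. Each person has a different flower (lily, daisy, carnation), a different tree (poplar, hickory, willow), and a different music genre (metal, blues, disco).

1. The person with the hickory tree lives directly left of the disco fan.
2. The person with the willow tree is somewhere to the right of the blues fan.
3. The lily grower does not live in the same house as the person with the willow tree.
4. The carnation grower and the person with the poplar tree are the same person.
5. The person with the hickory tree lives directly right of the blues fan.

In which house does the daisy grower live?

From clue 5, the person with the hickory tree must be in house 2.
From clue 5, the blues fan must be in house 1.
House 1's tree must be poplar (nothing else left).
House 3 tree: only willow fits.
From clue 1, the disco fan must be in house 3.
By clue 4, the carnation grower is in house 1.
The only flower still possible for house 3 is daisy.
So house 2 gets metal for music genre.
House 2's flower must be lily (nothing else left).
So: house 1 = carnation/poplar/blues, house 2 = lily/hickory/metal, house 3 = daisy/willow/disco.

3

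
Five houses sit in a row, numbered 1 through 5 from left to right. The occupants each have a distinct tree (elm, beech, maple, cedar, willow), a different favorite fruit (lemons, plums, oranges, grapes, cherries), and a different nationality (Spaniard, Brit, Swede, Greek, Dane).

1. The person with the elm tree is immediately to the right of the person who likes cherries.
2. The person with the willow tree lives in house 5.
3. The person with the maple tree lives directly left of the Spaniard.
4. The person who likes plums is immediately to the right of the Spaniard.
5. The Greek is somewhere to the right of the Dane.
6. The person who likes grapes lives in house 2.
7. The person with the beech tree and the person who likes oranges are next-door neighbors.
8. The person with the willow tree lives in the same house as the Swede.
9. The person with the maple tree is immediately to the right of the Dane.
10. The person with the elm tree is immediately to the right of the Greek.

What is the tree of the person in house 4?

elm

Clue 2 places the person with the willow tree in house 5.
Clue 6 places the person who likes grapes in house 2.
Clue 8 places the Swede in house 5.
Clue 1: the person with the elm tree is in house 4.
By clue 1, the person who likes cherries is in house 3.
From clue 10, the Greek must be in house 3.
House 1's tree must be cedar (nothing else left).
From clue 3, the person with the maple tree must be in house 3.
By clue 4, the person who likes plums is in house 5.
Clue 9 places the Dane in house 2.
The only tree still possible for house 2 is beech.
House 1's nationality must be Brit (nothing else left).
That leaves Spaniard as the nationality for house 4.
From clue 7, the person who likes oranges must be in house 1.
The only favorite fruit still possible for house 4 is lemons.
So: house 1 = cedar/oranges/Brit, house 2 = beech/grapes/Dane, house 3 = maple/cherries/Greek, house 4 = elm/lemons/Spaniard, house 5 = willow/plums/Swede.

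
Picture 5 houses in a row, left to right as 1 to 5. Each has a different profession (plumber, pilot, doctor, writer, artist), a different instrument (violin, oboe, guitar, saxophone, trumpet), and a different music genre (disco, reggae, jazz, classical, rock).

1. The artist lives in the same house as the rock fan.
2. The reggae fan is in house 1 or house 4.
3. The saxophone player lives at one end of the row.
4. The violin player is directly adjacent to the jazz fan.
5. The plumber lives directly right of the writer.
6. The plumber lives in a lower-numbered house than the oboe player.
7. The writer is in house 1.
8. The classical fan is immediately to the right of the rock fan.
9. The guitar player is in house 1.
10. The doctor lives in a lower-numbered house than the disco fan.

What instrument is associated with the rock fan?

violin

The writer is in house 1 (clue 7).
The guitar player is in house 1 (clue 9).
That leaves saxophone as the instrument for house 5.
Clue 5: the plumber is in house 2.
So house 5 gets pilot for profession.
House 2's music genre must be jazz (nothing else left).
House 3's music genre must be rock (nothing else left).
Clue 1: the artist is in house 3.
By clue 4, the violin player is in house 3.
Clue 8: the classical fan is in house 4.
The only profession still possible for house 4 is doctor.
House 2 instrument: only trumpet fits.
House 4's instrument must be oboe (nothing else left).
That leaves reggae as the music genre for house 1.
The only music genre still possible for house 5 is disco.
So: house 1 = writer/guitar/reggae, house 2 = plumber/trumpet/jazz, house 3 = artist/violin/rock, house 4 = doctor/oboe/classical, house 5 = pilot/saxophone/disco.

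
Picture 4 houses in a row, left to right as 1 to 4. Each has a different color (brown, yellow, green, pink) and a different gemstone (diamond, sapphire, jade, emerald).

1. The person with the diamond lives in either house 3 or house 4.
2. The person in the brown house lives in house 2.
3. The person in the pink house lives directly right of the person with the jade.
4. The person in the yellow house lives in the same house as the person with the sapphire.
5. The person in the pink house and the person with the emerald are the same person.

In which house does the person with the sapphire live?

Clue 2: the person in the brown house is in house 2.
House 1's gemstone must be sapphire (nothing else left).
So house 2 gets jade for gemstone.
By clue 3, the person in the pink house is in house 3.
From clue 4, the person in the yellow house must be in house 1.
The person with the emerald is in house 3 (clue 5).
The only color still possible for house 4 is green.
House 4 gemstone: only diamond fits.
So: house 1 = yellow/sapphire, house 2 = brown/jade, house 3 = pink/emerald, house 4 = green/diamond.

1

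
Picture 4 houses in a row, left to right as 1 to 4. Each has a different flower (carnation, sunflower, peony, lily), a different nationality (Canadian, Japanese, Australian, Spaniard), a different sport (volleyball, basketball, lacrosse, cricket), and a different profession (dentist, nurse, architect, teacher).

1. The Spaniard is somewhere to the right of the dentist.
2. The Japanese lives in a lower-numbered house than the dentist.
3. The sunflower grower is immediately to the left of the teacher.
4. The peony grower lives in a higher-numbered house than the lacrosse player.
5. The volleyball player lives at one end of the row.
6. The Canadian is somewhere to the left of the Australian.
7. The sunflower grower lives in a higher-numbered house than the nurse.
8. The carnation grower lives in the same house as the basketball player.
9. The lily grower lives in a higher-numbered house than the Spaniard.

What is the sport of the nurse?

The only flower still possible for house 1 is carnation.
House 4 nationality: only Australian fits.
Clue 1 places the Spaniard in house 3.
The dentist is in house 2 (clue 1).
The Japanese is in house 1 (clue 2).
From clue 8, the basketball player must be in house 1.
From clue 9, the lily grower must be in house 4.
The only nationality still possible for house 2 is Canadian.
That leaves nurse as the profession for house 1.
Clue 4: the peony grower is in house 3.
The lacrosse player is in house 2 (clue 4).
That leaves sunflower as the flower for house 2.
House 3's sport must be cricket (nothing else left).
House 4 sport: only volleyball fits.
By clue 3, the teacher is in house 3.
House 4 profession: only architect fits.
So: house 1 = carnation/Japanese/basketball/nurse, house 2 = sunflower/Canadian/lacrosse/dentist, house 3 = peony/Spaniard/cricket/teacher, house 4 = lily/Australian/volleyball/architect.

basketball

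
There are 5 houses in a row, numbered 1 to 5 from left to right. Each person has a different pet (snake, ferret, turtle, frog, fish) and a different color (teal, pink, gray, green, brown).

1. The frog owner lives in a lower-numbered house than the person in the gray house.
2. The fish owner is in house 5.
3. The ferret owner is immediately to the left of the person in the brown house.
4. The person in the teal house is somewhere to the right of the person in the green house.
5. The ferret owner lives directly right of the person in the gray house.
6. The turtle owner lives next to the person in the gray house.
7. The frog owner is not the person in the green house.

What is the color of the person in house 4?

Clue 2: the fish owner is in house 5.
The ferret owner is narrowed to house 3 or 4; consider each.
Placing it in house 3 leads to a contradiction, so it's in house 4.
From clue 3, the person in the brown house must be in house 5.
From clue 5, the person in the gray house must be in house 3.
So house 1 gets frog for pet.
So house 2 gets turtle for pet.
House 3's pet must be snake (nothing else left).
By clue 7, the person in the green house is in house 2.
House 1 color: only pink fits.
So house 4 gets teal for color.
So: house 1 = frog/pink, house 2 = turtle/green, house 3 = snake/gray, house 4 = ferret/teal, house 5 = fish/brown.

teal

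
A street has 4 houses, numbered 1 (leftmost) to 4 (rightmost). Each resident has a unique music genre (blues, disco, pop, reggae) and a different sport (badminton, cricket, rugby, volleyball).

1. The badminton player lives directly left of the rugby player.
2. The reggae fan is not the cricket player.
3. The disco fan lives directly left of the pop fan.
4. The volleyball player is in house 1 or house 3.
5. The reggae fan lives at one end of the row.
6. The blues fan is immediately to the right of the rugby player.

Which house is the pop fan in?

House 4's sport must be cricket (nothing else left).
From clue 2, the reggae fan must be in house 1.
The only music genre still possible for house 2 is disco.
Clue 3 places the pop fan in house 3.
House 4 music genre: only blues fits.
Clue 6 places the rugby player in house 3.
So house 1 gets volleyball for sport.
That leaves badminton as the sport for house 2.
So: house 1 = reggae/volleyball, house 2 = disco/badminton, house 3 = pop/rugby, house 4 = blues/cricket.

3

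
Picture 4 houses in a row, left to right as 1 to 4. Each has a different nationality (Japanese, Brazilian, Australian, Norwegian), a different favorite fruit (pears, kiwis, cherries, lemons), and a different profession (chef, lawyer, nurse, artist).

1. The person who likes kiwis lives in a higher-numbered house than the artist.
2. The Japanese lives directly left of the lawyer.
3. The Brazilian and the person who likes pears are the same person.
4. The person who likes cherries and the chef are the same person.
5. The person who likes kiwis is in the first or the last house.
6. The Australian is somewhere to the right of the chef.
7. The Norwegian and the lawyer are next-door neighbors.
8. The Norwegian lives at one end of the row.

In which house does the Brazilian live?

By clue 5, the person who likes kiwis is in house 4.
That leaves nurse as the profession for house 4.
The Japanese is narrowed to house 1 or 2; consider each.
Placing it in house 1 leads to a contradiction, so it's in house 2.
From clue 2, the lawyer must be in house 3.
Clue 7: the Norwegian is in house 4.
House 1's nationality must be Brazilian (nothing else left).
The only nationality still possible for house 3 is Australian.
By clue 3, the person who likes pears is in house 1.
The only favorite fruit still possible for house 2 is cherries.
House 3's favorite fruit must be lemons (nothing else left).
From clue 4, the chef must be in house 2.
So house 1 gets artist for profession.
So: house 1 = Brazilian/pears/artist, house 2 = Japanese/cherries/chef, house 3 = Australian/lemons/lawyer, house 4 = Norwegian/kiwis/nurse.

1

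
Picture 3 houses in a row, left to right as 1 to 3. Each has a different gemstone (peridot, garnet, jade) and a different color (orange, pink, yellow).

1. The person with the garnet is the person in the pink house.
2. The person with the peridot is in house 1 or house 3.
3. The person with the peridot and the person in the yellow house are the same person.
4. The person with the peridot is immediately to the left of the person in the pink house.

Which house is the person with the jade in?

3

Clue 4: the person with the peridot is in house 1.
The person in the pink house is in house 2 (clue 4).
From clue 1, the person with the garnet must be in house 2.
The person in the yellow house is in house 1 (clue 3).
House 3 gemstone: only jade fits.
The only color still possible for house 3 is orange.
So: house 1 = peridot/yellow, house 2 = garnet/pink, house 3 = jade/orange.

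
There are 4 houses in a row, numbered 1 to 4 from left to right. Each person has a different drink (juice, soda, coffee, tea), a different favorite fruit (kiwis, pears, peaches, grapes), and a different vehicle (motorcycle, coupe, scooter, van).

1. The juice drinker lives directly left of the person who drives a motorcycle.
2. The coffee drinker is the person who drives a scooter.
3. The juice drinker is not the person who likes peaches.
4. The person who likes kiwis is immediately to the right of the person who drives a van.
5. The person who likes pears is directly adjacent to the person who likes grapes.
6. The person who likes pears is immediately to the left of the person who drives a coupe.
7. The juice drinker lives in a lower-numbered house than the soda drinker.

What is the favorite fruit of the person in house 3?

kiwis

The juice drinker is narrowed to house 1 or 2 or 3; consider each.
Placing it in house 1 and house 2 leads to a contradiction, so it's in house 3.
By clue 1, the person who drives a motorcycle is in house 4.
Clue 7 places the soda drinker in house 4.
The coffee drinker is narrowed to house 1 or 2; consider each.
Placing it in house 2 leads to a contradiction, so it's in house 1.
Clue 2: the person who drives a scooter is in house 1.
House 2 drink: only tea fits.
The person who likes kiwis is narrowed to house 3 or 4; consider each.
Placing it in house 4 leads to a contradiction, so it's in house 3.
From clue 4, the person who drives a van must be in house 2.
The only favorite fruit still possible for house 4 is peaches.
House 3 vehicle: only coupe fits.
Clue 6: the person who likes pears is in house 2.
The only favorite fruit still possible for house 1 is grapes.
So: house 1 = coffee/grapes/scooter, house 2 = tea/pears/van, house 3 = juice/kiwis/coupe, house 4 = soda/peaches/motorcycle.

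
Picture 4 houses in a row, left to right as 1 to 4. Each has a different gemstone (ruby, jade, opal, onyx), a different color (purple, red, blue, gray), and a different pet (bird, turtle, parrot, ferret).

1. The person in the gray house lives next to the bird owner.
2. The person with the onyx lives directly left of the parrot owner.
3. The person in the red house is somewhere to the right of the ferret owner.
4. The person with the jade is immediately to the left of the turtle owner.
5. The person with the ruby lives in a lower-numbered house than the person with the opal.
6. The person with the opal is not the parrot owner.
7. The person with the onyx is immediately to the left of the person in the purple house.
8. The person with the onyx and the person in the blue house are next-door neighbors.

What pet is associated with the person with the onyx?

ferret

The only gemstone still possible for house 4 is opal.
The person with the onyx is narrowed to house 1 or 2; consider each.
Placing it in house 1 leads to a contradiction, so it's in house 2.
From clue 2, the parrot owner must be in house 3.
Clue 7 places the person in the purple house in house 3.
House 1's color must be blue (nothing else left).
By clue 1, the person in the gray house is in house 2.
The bird owner is in house 1 (clue 1).
That leaves red as the color for house 4.
House 2's pet must be ferret (nothing else left).
The only pet still possible for house 4 is turtle.
By clue 4, the person with the jade is in house 3.
House 1's gemstone must be ruby (nothing else left).
So: house 1 = ruby/blue/bird, house 2 = onyx/gray/ferret, house 3 = jade/purple/parrot, house 4 = opal/red/turtle.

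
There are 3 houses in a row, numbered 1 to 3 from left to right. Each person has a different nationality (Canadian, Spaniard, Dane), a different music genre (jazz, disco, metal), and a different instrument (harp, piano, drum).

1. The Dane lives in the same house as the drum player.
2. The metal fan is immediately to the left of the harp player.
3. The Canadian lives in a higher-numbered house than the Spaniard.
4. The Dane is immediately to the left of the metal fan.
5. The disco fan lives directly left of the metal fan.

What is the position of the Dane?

1

The Dane is in house 1 (clue 4).
From clue 4, the metal fan must be in house 2.
The disco fan is in house 1 (clue 5).
House 3 nationality: only Canadian fits.
That leaves jazz as the music genre for house 3.
From clue 1, the drum player must be in house 1.
Clue 2 places the harp player in house 3.
So house 2 gets Spaniard for nationality.
So house 2 gets piano for instrument.
So: house 1 = Dane/disco/drum, house 2 = Spaniard/metal/piano, house 3 = Canadian/jazz/harp.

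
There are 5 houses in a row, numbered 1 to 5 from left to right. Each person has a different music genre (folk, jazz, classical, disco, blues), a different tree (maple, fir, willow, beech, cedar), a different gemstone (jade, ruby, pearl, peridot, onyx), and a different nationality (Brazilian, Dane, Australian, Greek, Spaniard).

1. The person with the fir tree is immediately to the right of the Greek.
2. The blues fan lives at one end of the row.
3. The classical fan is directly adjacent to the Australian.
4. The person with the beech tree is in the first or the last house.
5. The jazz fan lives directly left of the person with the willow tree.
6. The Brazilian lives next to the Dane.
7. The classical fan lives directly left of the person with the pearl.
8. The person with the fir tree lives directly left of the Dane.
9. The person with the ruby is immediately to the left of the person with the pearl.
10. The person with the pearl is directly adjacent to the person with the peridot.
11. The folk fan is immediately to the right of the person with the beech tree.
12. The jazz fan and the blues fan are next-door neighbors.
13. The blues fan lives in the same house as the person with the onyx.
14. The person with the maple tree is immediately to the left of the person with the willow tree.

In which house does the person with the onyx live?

Clue 11 places the folk fan in house 2.
By clue 11, the person with the beech tree is in house 1.
The only music genre still possible for house 4 is jazz.
The person with the willow tree is in house 5 (clue 5).
Clue 12: the blues fan is in house 5.
From clue 13, the person with the onyx must be in house 5.
By clue 14, the person with the maple tree is in house 4.
The classical fan is narrowed to house 1 or 3; consider each.
Placing it in house 3 leads to a contradiction, so it's in house 1.
From clue 3, the Australian must be in house 2.
From clue 7, the person with the pearl must be in house 2.
Clue 9: the person with the ruby is in house 1.
The only music genre still possible for house 3 is disco.
House 3 gemstone: only peridot fits.
That leaves jade as the gemstone for house 4.
House 1 nationality: only Greek fits.
Clue 1: the person with the fir tree is in house 2.
The Dane is in house 3 (clue 8).
House 3 tree: only cedar fits.
By clue 6, the Brazilian is in house 4.
House 5 nationality: only Spaniard fits.
So: house 1 = classical/beech/ruby/Greek, house 2 = folk/fir/pearl/Australian, house 3 = disco/cedar/peridot/Dane, house 4 = jazz/maple/jade/Brazilian, house 5 = blues/willow/onyx/Spaniard.

5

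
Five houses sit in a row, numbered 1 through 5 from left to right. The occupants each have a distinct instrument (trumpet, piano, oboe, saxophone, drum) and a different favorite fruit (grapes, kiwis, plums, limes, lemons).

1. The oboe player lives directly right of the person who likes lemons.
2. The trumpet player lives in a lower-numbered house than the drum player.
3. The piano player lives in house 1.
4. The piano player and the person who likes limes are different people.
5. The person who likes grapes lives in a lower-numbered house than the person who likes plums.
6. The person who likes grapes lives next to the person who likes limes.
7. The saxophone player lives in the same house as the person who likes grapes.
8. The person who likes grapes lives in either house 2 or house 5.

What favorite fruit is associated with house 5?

From clue 3, the piano player must be in house 1.
Clue 8: the person who likes grapes is in house 2.
Clue 6: the person who likes limes is in house 3.
Clue 7: the saxophone player is in house 2.
Clue 1: the oboe player is in house 5.
By clue 1, the person who likes lemons is in house 4.
House 3 instrument: only trumpet fits.
House 4 instrument: only drum fits.
So house 1 gets kiwis for favorite fruit.
House 5 favorite fruit: only plums fits.
So: house 1 = piano/kiwis, house 2 = saxophone/grapes, house 3 = trumpet/limes, house 4 = drum/lemons, house 5 = oboe/plums.

plums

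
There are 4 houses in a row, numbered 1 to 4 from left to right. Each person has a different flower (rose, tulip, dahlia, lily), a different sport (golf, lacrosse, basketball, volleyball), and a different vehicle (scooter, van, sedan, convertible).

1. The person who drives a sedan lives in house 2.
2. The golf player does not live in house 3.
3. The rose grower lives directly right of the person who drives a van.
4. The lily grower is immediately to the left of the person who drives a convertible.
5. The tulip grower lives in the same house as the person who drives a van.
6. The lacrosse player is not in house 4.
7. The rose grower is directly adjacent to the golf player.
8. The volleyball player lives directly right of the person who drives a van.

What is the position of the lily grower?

3

The person who drives a sedan is in house 2 (clue 1).
House 4 flower: only dahlia fits.
Clue 3 places the rose grower in house 2.
Clue 3: the person who drives a van is in house 1.
By clue 5, the tulip grower is in house 1.
From clue 7, the golf player must be in house 1.
The volleyball player is in house 2 (clue 8).
So house 3 gets lily for flower.
So house 4 gets basketball for sport.
The person who drives a convertible is in house 4 (clue 4).
House 3 sport: only lacrosse fits.
The only vehicle still possible for house 3 is scooter.
So: house 1 = tulip/golf/van, house 2 = rose/volleyball/sedan, house 3 = lily/lacrosse/scooter, house 4 = dahlia/basketball/convertible.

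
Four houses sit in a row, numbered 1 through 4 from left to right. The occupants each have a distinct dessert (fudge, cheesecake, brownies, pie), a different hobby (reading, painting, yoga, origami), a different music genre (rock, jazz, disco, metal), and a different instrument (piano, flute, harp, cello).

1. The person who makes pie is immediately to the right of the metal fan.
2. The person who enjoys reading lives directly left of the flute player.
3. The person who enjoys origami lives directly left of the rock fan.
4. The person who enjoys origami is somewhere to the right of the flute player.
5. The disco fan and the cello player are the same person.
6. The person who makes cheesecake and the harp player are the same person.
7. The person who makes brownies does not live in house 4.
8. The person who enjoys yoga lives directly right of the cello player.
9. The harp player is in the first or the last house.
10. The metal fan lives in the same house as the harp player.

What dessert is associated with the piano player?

fudge

Clue 4: the person who enjoys origami is in house 3.
From clue 4, the flute player must be in house 2.
From clue 10, the metal fan must be in house 1.
The harp player is in house 1 (clue 10).
House 3's instrument must be cello (nothing else left).
House 4 instrument: only piano fits.
By clue 1, the person who makes pie is in house 2.
Clue 2 places the person who enjoys reading in house 1.
The rock fan is in house 4 (clue 3).
Clue 5 places the disco fan in house 3.
Clue 6: the person who makes cheesecake is in house 1.
Clue 8 places the person who enjoys yoga in house 4.
House 4 dessert: only fudge fits.
So house 2 gets painting for hobby.
House 2's music genre must be jazz (nothing else left).
House 3 dessert: only brownies fits.
So: house 1 = cheesecake/reading/metal/harp, house 2 = pie/painting/jazz/flute, house 3 = brownies/origami/disco/cello, house 4 = fudge/yoga/rock/piano.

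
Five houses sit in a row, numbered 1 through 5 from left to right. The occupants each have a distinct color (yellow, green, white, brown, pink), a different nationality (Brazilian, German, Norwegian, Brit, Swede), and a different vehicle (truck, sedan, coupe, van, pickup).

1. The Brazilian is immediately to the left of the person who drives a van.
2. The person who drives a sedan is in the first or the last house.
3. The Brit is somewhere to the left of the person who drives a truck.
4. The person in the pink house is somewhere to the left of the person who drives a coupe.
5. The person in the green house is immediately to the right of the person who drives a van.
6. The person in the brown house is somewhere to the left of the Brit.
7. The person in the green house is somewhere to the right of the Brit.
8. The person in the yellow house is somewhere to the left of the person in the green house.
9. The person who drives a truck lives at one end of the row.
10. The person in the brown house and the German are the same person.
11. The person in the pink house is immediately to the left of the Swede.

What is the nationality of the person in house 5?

Clue 9 places the person who drives a truck in house 5.
So house 1 gets sedan for vehicle.
House 5 nationality: only Norwegian fits.
The person in the brown house is narrowed to house 1 or 2 or 3; consider each.
Placing it in house 2 and house 3 leads to a contradiction, so it's in house 1.
The German is in house 1 (clue 10).
The only vehicle still possible for house 2 is pickup.
The person in the green house is narrowed to house 4 or 5; consider each.
Placing it in house 5 leads to a contradiction, so it's in house 4.
By clue 5, the person who drives a van is in house 3.
House 5 color: only white fits.
House 4's nationality must be Swede (nothing else left).
That leaves coupe as the vehicle for house 4.
Clue 1: the Brazilian is in house 2.
From clue 11, the person in the pink house must be in house 3.
That leaves yellow as the color for house 2.
House 3 nationality: only Brit fits.
So: house 1 = brown/German/sedan, house 2 = yellow/Brazilian/pickup, house 3 = pink/Brit/van, house 4 = green/Swede/coupe, house 5 = white/Norwegian/truck.

Norwegian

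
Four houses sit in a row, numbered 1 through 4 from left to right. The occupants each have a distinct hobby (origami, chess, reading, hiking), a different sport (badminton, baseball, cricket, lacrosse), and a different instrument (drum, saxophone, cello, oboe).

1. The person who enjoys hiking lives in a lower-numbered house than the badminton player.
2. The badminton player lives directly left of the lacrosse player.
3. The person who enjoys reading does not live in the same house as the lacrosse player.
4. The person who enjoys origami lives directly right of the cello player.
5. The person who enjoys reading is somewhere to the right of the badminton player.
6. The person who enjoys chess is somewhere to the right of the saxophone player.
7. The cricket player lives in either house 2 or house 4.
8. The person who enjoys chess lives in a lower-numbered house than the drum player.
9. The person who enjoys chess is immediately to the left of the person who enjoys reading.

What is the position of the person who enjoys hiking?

House 1's hobby must be hiking (nothing else left).
That leaves baseball as the sport for house 1.
The person who enjoys chess is narrowed to house 2 or 3; consider each.
Placing it in house 2 leads to a contradiction, so it's in house 3.
By clue 8, the drum player is in house 4.
Clue 9 places the person who enjoys reading in house 4.
So house 2 gets origami for hobby.
The lacrosse player is in house 3 (clue 3).
Clue 4 places the cello player in house 1.
So house 4 gets cricket for sport.
House 3 instrument: only oboe fits.
That leaves badminton as the sport for house 2.
So house 2 gets saxophone for instrument.
So: house 1 = hiking/baseball/cello, house 2 = origami/badminton/saxophone, house 3 = chess/lacrosse/oboe, house 4 = reading/cricket/drum.

1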